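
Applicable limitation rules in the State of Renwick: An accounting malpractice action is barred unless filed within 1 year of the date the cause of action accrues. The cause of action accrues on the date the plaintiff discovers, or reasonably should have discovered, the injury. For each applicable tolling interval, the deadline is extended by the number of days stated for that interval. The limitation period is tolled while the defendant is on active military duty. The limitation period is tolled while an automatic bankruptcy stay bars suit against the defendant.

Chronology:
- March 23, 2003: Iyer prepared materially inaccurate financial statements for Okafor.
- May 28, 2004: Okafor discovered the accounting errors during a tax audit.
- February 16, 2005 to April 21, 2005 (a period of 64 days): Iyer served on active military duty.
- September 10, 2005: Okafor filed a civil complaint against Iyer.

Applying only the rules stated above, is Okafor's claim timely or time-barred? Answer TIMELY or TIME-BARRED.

The claim did not accrue until Okafor discovered the injury on May 28, 2004; the March 23, 2003 act date does not start the clock under the stated rule.
The untolled deadline — 1 year after May 28, 2004 — is May 28, 2005.
The defendant's active military service from February 16, 2005 to April 21, 2005 tolled the period for 64 days, extending the deadline to July 31, 2005.
Filing on September 10, 2005 missed the July 31, 2005 deadline — the action is time-barred.

TIME-BARRED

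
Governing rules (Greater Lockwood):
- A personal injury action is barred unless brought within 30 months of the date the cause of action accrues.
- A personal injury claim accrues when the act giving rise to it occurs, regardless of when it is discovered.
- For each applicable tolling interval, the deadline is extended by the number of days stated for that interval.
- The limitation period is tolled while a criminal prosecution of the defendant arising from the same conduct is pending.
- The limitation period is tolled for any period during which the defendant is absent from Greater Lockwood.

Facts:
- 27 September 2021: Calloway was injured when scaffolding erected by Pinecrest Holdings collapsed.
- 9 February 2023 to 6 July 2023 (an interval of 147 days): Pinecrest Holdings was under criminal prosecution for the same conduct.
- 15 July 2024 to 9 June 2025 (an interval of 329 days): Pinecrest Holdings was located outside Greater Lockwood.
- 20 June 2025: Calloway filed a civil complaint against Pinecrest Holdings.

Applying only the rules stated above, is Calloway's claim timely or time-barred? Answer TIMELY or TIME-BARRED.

The limitation period began to run on 27 September 2021.
The untolled deadline — 30 months after 27 September 2021 — is 27 March 2024.
The period was tolled for 147 days by the pending criminal prosecution (9 February 2023 to 6 July 2023), pushing the deadline to 21 August 2024.
The period was tolled for 329 days by the defendant's absence from the jurisdiction (15 July 2024 to 9 June 2025), pushing the deadline to 16 July 2025.
Filing on 20 June 2025 beat the 16 July 2025 deadline — the action is timely.

TIMELY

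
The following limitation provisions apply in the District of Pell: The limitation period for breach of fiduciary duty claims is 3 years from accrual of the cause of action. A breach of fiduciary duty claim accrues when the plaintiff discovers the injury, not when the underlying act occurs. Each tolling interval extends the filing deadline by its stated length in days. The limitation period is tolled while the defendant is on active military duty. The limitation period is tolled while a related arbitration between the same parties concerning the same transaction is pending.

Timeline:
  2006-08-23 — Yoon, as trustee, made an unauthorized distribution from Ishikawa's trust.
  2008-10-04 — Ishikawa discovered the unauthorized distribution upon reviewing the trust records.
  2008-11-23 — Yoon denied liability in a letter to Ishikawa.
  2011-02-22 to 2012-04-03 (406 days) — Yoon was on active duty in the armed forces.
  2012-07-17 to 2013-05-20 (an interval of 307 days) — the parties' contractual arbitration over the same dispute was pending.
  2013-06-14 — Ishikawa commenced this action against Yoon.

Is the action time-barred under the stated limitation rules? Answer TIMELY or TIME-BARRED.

TIMELY

Accrual is tied to discovery, so the period began on 2008-10-04 rather than on 2006-08-23 when the act occurred.
Adding the 3 years base period to 2008-10-04 gives a deadline of 2011-10-04, before any tolling.
The period was tolled for 406 days by the defendant's active military service (2011-02-22 to 2012-04-03), pushing the deadline to 2012-11-13.
Because the pending related arbitration ran from 2012-07-17 to 2013-05-20, the deadline is extended by 307 days to 2013-09-16.
None of the other events listed affects the running of the period under the stated rules.
Ishikawa filed on 2013-06-14, before the 2013-09-16 deadline, so the action is timely.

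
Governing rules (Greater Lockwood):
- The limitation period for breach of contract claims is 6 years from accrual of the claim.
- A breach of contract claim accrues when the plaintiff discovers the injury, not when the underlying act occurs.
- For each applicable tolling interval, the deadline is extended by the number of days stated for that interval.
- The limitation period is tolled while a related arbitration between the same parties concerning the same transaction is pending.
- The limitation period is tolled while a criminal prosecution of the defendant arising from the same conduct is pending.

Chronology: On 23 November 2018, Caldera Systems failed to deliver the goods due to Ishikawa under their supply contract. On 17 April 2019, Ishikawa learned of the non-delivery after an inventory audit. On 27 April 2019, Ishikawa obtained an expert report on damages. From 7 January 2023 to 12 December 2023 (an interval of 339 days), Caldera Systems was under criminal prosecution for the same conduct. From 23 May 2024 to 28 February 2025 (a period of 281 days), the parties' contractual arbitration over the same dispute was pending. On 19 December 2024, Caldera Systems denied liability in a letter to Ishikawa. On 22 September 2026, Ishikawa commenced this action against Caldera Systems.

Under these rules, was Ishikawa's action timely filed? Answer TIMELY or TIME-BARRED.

TIMELY

Under the discovery rule, the claim accrued on 17 April 2019, when Ishikawa discovered the injury — not on the 23 November 2018 date of the underlying act.
The untolled deadline — 6 years after 17 April 2019 — is 17 April 2025.
Because the pending criminal prosecution ran from 7 January 2023 to 12 December 2023, the deadline is extended by 339 days to 22 March 2026.
The pending related arbitration from 23 May 2024 to 28 February 2025 tolled the period for 281 days, extending the deadline to 28 December 2026.
None of the other events listed affects the running of the period under the stated rules.
Filing on 22 September 2026 beat the 28 December 2026 deadline — the action is timely.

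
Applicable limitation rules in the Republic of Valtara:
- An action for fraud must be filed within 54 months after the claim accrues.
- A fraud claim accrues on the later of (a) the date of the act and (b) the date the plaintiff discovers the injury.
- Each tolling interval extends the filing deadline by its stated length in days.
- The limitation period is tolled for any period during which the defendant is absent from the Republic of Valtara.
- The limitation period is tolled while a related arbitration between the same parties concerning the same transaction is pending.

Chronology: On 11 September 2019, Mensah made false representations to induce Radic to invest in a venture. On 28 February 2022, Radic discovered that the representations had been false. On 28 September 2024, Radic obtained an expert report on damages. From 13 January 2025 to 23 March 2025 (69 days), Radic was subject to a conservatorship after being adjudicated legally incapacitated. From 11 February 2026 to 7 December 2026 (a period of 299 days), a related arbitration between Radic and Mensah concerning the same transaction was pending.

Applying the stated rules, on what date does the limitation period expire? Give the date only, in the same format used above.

23 June 2027

Because discovery on 28 February 2022 post-dates the 11 September 2019 act, accrual under the later-of rule falls on 28 February 2022.
54 months from 28 February 2022 is 28 August 2026.
Because the pending related arbitration ran from 11 February 2026 to 7 December 2026, the deadline is extended by 299 days to 23 June 2027.
The plaintiff's legal incapacity from 13 January 2025 to 23 March 2025 does not toll the period, because no stated rule makes the plaintiff's incapacity a tolling event.
The other events in the timeline have no effect on the limitation period under the stated rules.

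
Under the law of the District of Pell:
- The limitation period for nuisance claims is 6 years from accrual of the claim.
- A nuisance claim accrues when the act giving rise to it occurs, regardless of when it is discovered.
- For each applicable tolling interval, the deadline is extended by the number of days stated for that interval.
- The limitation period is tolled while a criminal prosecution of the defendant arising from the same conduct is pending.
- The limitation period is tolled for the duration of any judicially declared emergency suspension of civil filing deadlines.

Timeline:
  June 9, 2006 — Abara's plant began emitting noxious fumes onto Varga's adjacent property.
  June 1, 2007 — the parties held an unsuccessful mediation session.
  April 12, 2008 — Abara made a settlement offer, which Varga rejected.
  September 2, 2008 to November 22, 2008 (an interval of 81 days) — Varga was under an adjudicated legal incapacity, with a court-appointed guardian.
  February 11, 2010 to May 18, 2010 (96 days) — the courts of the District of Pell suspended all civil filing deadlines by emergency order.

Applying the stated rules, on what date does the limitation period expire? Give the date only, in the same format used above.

September 13, 2012

The limitation period began to run on June 9, 2006.
Adding the 6 years base period to June 9, 2006 gives a deadline of June 9, 2012, before any tolling.
The period was tolled for 96 days by the emergency suspension of filing deadlines (February 11, 2010 to May 18, 2010), pushing the deadline to September 13, 2012.
No stated provision tolls the period for the plaintiff's incapacity, so the interval from September 2, 2008 to November 22, 2008 has no effect on the deadline.
None of the other events listed affects the running of the period under the stated rules.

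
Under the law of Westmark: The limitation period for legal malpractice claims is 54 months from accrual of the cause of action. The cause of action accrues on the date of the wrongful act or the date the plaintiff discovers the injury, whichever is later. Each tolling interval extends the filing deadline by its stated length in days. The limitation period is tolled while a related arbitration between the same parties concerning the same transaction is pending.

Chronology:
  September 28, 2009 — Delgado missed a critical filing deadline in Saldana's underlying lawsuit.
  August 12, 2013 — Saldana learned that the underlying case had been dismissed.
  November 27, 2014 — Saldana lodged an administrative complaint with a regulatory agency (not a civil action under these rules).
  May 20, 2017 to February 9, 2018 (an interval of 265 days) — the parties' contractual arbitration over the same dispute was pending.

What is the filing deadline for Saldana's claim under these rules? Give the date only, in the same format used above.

November 4, 2018

The claim accrued on August 12, 2013 — the later of the September 28, 2009 act and the August 12, 2013 discovery.
54 months from August 12, 2013 is February 12, 2018.
The period was tolled for 265 days by the pending related arbitration (May 20, 2017 to February 9, 2018), pushing the deadline to November 4, 2018.
Nothing else in the chronology tolls or restarts the period.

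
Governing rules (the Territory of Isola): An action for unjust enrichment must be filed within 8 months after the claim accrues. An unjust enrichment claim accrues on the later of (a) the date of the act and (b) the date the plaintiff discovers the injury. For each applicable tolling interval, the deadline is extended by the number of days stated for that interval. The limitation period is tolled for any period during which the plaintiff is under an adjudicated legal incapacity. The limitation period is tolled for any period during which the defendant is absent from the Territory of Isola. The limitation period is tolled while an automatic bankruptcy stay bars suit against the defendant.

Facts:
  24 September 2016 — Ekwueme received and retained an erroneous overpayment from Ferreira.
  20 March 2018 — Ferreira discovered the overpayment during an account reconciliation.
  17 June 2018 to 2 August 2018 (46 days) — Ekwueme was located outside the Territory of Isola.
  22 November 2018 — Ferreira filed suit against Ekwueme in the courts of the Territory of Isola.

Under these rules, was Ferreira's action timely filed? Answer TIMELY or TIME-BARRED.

Because discovery on 20 March 2018 post-dates the 24 September 2016 act, accrual under the later-of rule falls on 20 March 2018.
Adding the 8 months base period to 20 March 2018 gives a deadline of 20 November 2018, before any tolling.
The period was tolled for 46 days by the defendant's absence from the jurisdiction (17 June 2018 to 2 August 2018), pushing the deadline to 5 January 2019.
Filing on 22 November 2018 beat the 5 January 2019 deadline — the action is timely.

TIMELY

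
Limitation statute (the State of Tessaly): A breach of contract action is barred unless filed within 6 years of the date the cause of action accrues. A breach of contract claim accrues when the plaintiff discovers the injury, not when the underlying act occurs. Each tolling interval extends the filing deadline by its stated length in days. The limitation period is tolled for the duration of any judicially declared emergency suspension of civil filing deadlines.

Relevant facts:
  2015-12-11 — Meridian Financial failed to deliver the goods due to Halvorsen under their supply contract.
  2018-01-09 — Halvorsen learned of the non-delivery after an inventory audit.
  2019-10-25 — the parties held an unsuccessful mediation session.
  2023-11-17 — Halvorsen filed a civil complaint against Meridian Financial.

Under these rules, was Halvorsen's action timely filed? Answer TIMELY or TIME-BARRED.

The claim did not accrue until Halvorsen discovered the injury on 2018-01-09; the 2015-12-11 act date does not start the clock under the stated rule.
The untolled deadline — 6 years after 2018-01-09 — is 2024-01-09.
None of the other events listed affects the running of the period under the stated rules.
Filing on 2023-11-17 beat the 2024-01-09 deadline — the action is timely.

TIMELY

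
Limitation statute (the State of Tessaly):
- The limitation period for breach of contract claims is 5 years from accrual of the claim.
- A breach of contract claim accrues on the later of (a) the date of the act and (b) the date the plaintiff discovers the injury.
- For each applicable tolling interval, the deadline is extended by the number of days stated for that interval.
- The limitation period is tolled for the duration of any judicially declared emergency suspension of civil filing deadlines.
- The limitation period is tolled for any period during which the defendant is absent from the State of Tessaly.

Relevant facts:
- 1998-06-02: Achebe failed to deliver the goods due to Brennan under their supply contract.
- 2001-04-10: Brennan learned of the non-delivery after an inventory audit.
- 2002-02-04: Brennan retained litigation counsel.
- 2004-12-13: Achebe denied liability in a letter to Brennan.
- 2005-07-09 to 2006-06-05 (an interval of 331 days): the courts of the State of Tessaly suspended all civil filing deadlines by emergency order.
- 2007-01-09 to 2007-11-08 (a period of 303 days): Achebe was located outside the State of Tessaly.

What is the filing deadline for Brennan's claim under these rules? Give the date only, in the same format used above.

2008-01-04

Because discovery on 2001-04-10 post-dates the 1998-06-02 act, accrual under the later-of rule falls on 2001-04-10.
Adding the 5 years base period to 2001-04-10 gives a deadline of 2006-04-10, before any tolling.
The period was tolled for 331 days by the emergency suspension of filing deadlines (2005-07-09 to 2006-06-05), pushing the deadline to 2007-03-07.
The defendant's absence from the jurisdiction from 2007-01-09 to 2007-11-08 tolled the period for 303 days, extending the deadline to 2008-01-04.
None of the other events listed affects the running of the period under the stated rules.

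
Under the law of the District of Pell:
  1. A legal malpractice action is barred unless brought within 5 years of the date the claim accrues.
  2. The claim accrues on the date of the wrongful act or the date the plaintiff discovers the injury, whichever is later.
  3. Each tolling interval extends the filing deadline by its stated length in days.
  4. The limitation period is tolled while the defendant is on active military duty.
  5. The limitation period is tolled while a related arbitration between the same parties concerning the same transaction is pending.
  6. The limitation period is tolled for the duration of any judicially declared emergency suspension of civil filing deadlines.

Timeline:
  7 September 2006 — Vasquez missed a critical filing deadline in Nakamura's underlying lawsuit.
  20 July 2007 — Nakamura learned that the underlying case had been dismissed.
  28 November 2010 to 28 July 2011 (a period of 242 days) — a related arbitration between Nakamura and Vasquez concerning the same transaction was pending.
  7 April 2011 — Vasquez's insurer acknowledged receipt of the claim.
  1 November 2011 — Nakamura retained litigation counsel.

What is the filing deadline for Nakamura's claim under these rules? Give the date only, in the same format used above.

19 March 2013

Taking the later of the act (7 September 2006) and discovery (20 July 2007), the claim accrued on 20 July 2007.
Adding the 5 years base period to 20 July 2007 gives a deadline of 20 July 2012, before any tolling.
The period was tolled for 242 days by the pending related arbitration (28 November 2010 to 28 July 2011), pushing the deadline to 19 March 2013.
Nothing else in the chronology tolls or restarts the period.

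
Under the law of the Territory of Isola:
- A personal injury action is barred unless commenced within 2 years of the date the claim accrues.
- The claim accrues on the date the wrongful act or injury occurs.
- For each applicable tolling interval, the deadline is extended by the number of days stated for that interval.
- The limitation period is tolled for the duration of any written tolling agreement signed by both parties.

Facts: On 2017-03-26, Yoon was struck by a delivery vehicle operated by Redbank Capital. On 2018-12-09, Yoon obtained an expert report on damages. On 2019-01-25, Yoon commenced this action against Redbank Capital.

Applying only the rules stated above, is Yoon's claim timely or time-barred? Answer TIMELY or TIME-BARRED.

TIMELY

The claim accrued on 2017-03-26, when the wrongful act occurred.
The untolled deadline — 2 years after 2017-03-26 — is 2019-03-26.
None of the other events listed affects the running of the period under the stated rules.
Filing on 2019-01-25 beat the 2019-03-26 deadline — the action is timely.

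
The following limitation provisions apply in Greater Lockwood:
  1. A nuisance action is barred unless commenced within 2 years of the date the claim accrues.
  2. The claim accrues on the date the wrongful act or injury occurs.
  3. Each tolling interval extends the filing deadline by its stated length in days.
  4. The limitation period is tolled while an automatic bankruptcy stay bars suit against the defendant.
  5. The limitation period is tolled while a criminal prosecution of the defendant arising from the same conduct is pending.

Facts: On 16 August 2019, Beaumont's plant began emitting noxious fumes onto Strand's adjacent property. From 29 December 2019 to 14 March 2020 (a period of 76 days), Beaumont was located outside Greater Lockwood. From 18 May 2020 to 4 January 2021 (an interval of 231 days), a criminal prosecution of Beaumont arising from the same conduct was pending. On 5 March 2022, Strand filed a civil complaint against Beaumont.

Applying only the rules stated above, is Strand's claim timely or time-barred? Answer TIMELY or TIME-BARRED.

The claim accrued on 16 August 2019, when the wrongful act occurred.
Adding the 2 years base period to 16 August 2019 gives a deadline of 16 August 2021, before any tolling.
The pending criminal prosecution from 18 May 2020 to 4 January 2021 tolled the period for 231 days, extending the deadline to 4 April 2022.
The defendant's absence from the jurisdiction from 29 December 2019 to 14 March 2020 does not toll the period, because no stated rule makes the defendant's absence a tolling event.
Filing on 5 March 2022 beat the 4 April 2022 deadline — the action is timely.

TIMELY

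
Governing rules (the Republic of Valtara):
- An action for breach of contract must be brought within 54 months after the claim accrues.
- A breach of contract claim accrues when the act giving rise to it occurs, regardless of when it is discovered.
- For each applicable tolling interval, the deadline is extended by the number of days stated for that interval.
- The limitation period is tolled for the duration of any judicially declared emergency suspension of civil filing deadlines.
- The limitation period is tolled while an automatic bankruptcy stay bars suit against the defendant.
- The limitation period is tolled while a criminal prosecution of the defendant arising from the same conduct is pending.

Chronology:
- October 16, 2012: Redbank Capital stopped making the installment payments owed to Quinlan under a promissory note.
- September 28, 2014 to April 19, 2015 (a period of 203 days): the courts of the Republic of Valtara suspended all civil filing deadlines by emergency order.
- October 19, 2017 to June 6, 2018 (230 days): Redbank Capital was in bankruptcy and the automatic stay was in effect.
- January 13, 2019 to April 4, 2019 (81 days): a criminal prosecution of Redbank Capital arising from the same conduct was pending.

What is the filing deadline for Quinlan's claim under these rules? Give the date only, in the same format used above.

The limitation period began to run on October 16, 2012.
The untolled deadline — 54 months after October 16, 2012 — is April 16, 2017.
The period was tolled for 203 days by the emergency suspension of filing deadlines (September 28, 2014 to April 19, 2015), pushing the deadline to November 5, 2017.
The automatic bankruptcy stay from October 19, 2017 to June 6, 2018 tolled the period for 230 days, extending the deadline to June 23, 2018.
By the time the pending criminal prosecution began on January 13, 2019, the limitation period had already expired on June 23, 2018; that interval cannot revive it.

June 23, 2018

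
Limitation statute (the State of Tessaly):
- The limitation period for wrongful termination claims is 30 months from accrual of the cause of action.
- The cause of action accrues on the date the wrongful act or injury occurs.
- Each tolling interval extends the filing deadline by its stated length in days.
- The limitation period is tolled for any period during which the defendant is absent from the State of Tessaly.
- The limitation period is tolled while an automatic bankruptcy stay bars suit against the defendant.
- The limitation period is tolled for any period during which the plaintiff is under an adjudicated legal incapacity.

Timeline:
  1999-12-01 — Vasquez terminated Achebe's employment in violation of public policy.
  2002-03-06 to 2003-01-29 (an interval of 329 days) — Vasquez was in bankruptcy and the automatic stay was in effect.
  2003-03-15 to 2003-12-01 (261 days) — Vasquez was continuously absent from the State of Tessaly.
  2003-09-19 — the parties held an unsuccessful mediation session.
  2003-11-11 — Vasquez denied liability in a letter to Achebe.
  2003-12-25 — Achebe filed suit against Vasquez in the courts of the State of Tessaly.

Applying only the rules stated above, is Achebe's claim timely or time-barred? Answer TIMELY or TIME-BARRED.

The limitation period began to run on 1999-12-01.
The untolled deadline — 30 months after 1999-12-01 — is 2002-06-01.
The automatic bankruptcy stay from 2002-03-06 to 2003-01-29 tolled the period for 329 days, extending the deadline to 2003-04-26.
Because the defendant's absence from the jurisdiction ran from 2003-03-15 to 2003-12-01, the deadline is extended by 261 days to 2004-01-12.
None of the other events listed affects the running of the period under the stated rules.
Achebe filed on 2003-12-25, before the 2004-01-12 deadline, so the action is timely.

TIMELY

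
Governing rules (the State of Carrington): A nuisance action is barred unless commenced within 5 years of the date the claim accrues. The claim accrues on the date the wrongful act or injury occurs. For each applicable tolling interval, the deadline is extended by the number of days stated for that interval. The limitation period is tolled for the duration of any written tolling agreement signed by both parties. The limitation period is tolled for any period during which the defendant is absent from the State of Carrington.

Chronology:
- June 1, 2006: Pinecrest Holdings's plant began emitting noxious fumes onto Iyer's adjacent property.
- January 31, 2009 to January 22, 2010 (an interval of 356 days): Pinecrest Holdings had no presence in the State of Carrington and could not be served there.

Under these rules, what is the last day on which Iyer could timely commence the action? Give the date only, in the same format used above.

The limitation period began to run on June 1, 2006.
5 years from June 1, 2006 is June 1, 2011.
Because the defendant's absence from the jurisdiction ran from January 31, 2009 to January 22, 2010, the deadline is extended by 356 days to May 22, 2012.

May 22, 2012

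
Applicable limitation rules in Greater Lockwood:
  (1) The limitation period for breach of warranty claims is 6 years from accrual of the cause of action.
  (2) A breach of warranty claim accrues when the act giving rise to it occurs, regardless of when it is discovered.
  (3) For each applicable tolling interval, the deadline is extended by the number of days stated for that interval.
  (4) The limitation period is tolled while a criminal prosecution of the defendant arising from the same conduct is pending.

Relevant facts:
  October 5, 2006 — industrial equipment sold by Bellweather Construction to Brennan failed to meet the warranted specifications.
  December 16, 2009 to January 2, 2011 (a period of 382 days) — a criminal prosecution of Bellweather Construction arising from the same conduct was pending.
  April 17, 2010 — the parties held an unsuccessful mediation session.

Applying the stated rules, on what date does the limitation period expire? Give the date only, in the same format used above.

The claim accrued on October 5, 2006, when the wrongful act occurred.
6 years from October 5, 2006 is October 5, 2012.
The period was tolled for 382 days by the pending criminal prosecution (December 16, 2009 to January 2, 2011), pushing the deadline to October 22, 2013.
None of the other events listed affects the running of the period under the stated rules.

October 22, 2013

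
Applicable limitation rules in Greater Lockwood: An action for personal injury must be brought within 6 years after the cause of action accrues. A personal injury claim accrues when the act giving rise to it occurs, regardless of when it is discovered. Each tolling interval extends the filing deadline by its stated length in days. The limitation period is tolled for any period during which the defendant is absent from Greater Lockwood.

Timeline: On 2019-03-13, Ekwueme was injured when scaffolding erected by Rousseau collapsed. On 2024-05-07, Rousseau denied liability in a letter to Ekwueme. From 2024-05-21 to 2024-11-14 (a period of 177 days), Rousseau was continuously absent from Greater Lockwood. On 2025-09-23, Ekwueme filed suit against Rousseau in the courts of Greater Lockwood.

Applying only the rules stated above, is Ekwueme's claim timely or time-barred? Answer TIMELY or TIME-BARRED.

The cause of action accrued on 2019-03-13, the date of the act.
Adding the 6 years base period to 2019-03-13 gives a deadline of 2025-03-13, before any tolling.
The period was tolled for 177 days by the defendant's absence from the jurisdiction (2024-05-21 to 2024-11-14), pushing the deadline to 2025-09-06.
Nothing else in the chronology tolls or restarts the period.
Ekwueme filed on 2025-09-23, after the 2025-09-06 deadline, so the action is time-barred.

TIME-BARRED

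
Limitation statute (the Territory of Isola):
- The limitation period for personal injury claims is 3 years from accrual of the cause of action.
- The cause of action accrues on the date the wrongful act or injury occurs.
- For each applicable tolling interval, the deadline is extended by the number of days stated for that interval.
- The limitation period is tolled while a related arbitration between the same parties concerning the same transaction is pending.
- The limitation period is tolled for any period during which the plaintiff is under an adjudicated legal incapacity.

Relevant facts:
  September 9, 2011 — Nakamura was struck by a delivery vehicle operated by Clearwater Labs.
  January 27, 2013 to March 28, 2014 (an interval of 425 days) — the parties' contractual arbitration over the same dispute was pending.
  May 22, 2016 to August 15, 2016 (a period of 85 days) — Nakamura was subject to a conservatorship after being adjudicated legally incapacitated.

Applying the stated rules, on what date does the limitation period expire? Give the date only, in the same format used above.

November 8, 2015

The claim accrued on September 9, 2011, when the wrongful act occurred.
Adding the 3 years base period to September 9, 2011 gives a deadline of September 9, 2014, before any tolling.
The pending related arbitration from January 27, 2013 to March 28, 2014 tolled the period for 425 days, extending the deadline to November 8, 2015.
By the time the plaintiff's legal incapacity began on May 22, 2016, the limitation period had already expired on November 8, 2015; that interval cannot revive it.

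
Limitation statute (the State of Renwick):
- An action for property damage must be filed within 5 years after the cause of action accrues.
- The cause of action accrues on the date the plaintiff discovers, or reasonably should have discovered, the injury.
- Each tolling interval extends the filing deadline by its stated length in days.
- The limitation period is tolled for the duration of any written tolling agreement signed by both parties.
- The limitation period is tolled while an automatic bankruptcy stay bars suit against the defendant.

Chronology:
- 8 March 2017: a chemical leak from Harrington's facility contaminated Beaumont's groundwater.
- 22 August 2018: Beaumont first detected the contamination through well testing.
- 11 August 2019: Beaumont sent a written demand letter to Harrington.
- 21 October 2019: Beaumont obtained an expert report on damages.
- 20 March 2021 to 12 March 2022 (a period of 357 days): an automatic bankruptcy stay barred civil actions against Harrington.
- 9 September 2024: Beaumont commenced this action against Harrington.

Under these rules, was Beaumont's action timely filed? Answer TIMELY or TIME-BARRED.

TIME-BARRED

Under the discovery rule, the claim accrued on 22 August 2018, when Beaumont discovered the injury — not on the 8 March 2017 date of the underlying act.
The untolled deadline — 5 years after 22 August 2018 — is 22 August 2023.
Because the automatic bankruptcy stay ran from 20 March 2021 to 12 March 2022, the deadline is extended by 357 days to 13 August 2024.
None of the other events listed affects the running of the period under the stated rules.
The 9 September 2024 filing falls after the 13 August 2024 deadline; the claim is time-barred.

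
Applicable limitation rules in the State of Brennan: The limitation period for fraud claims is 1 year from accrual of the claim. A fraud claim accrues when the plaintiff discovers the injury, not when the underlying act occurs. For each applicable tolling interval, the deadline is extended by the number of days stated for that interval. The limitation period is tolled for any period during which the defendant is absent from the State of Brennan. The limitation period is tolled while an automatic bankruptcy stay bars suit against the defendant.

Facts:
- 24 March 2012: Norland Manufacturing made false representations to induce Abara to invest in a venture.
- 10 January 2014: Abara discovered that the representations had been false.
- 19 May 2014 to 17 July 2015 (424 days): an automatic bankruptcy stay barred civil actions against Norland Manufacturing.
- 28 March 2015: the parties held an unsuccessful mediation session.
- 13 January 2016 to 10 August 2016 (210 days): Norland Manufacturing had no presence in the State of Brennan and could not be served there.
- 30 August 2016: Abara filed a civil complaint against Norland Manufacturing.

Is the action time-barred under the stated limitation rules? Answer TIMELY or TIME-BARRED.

TIMELY

Under the discovery rule, the claim accrued on 10 January 2014, when Abara discovered the injury — not on the 24 March 2012 date of the underlying act.
Adding the 1 year base period to 10 January 2014 gives a deadline of 10 January 2015, before any tolling.
The period was tolled for 424 days by the automatic bankruptcy stay (19 May 2014 to 17 July 2015), pushing the deadline to 9 March 2016.
The defendant's absence from the jurisdiction from 13 January 2016 to 10 August 2016 tolled the period for 210 days, extending the deadline to 5 October 2016.
Nothing else in the chronology tolls or restarts the period.
The 30 August 2016 filing precedes the 5 October 2016 deadline; the claim is timely.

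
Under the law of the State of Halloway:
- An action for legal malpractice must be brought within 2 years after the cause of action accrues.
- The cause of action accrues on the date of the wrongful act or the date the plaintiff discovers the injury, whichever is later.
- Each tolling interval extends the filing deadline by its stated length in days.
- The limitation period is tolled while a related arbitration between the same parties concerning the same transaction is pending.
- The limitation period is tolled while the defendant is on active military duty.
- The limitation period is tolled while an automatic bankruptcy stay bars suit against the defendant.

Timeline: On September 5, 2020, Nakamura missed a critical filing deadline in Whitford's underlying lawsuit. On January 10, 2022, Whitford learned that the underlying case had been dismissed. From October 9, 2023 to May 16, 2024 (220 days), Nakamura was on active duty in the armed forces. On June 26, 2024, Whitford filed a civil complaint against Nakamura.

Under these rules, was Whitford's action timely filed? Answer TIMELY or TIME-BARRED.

TIMELY

The claim accrued on January 10, 2022 — the later of the September 5, 2020 act and the January 10, 2022 discovery.
The untolled deadline — 2 years after January 10, 2022 — is January 10, 2024.
Because the defendant's active military service ran from October 9, 2023 to May 16, 2024, the deadline is extended by 220 days to August 17, 2024.
Filing on June 26, 2024 beat the August 17, 2024 deadline — the action is timely.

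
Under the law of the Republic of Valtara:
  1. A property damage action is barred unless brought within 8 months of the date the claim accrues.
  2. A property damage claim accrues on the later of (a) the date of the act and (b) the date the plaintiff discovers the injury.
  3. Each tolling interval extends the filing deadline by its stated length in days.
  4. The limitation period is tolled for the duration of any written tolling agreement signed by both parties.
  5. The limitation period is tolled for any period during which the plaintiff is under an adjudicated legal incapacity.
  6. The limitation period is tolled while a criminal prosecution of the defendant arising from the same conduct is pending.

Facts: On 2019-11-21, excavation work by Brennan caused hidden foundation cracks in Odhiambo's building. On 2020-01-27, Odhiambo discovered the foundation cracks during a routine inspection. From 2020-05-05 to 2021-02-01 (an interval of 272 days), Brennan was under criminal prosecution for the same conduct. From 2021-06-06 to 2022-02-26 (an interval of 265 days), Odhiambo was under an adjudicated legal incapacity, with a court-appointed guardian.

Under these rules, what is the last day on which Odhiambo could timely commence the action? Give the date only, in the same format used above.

Taking the later of the act (2019-11-21) and discovery (2020-01-27), the claim accrued on 2020-01-27.
Adding the 8 months base period to 2020-01-27 gives a deadline of 2020-09-27, before any tolling.
Because the pending criminal prosecution ran from 2020-05-05 to 2021-02-01, the deadline is extended by 272 days to 2021-06-26.
The period was tolled for 265 days by the plaintiff's legal incapacity (2021-06-06 to 2022-02-26), pushing the deadline to 2022-03-18.

2022-03-18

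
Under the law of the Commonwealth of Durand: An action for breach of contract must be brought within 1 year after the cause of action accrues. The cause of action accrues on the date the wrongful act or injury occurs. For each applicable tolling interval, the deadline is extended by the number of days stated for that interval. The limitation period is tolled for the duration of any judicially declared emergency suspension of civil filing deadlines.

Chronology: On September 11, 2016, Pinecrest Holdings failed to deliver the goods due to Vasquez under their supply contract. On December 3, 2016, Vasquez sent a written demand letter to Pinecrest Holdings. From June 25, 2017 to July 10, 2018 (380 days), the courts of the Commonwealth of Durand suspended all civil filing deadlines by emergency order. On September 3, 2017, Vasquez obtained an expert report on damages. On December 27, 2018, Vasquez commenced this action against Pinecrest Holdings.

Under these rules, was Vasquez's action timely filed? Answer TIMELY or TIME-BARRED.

The limitation period began to run on September 11, 2016.
Adding the 1 year base period to September 11, 2016 gives a deadline of September 11, 2017, before any tolling.
Because the emergency suspension of filing deadlines ran from June 25, 2017 to July 10, 2018, the deadline is extended by 380 days to September 26, 2018.
None of the other events listed affects the running of the period under the stated rules.
The December 27, 2018 filing falls after the September 26, 2018 deadline; the claim is time-barred.

TIME-BARRED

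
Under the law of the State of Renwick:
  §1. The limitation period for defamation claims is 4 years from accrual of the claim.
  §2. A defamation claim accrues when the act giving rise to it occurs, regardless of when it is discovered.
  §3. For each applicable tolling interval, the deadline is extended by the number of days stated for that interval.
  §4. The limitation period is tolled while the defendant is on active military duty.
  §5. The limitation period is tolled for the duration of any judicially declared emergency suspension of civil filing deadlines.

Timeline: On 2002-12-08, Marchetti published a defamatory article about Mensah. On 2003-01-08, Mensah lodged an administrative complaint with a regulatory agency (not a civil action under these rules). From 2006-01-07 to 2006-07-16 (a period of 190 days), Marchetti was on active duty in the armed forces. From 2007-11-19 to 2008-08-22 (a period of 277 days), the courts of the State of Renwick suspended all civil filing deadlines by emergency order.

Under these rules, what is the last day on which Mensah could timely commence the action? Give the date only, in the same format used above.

2007-06-16

The claim accrued on 2002-12-08, the date of the act.
Adding the 4 years base period to 2002-12-08 gives a deadline of 2006-12-08, before any tolling.
Because the defendant's active military service ran from 2006-01-07 to 2006-07-16, the deadline is extended by 190 days to 2007-06-16.
The emergency suspension of filing deadlines starting 2007-11-19 came too late — the period had run on 2007-06-16 — and so does not extend the deadline.
None of the other events listed affects the running of the period under the stated rules.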